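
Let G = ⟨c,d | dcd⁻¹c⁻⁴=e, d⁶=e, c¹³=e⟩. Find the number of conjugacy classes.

The conjugacy classes (representative and size) are:
  [e] (size 1), [c⁴] (size 6), [c¹¹] (size 6), [c⁷d] (size 13), [c⁸d²] (size 13), [c¹²d³] (size 13), [c⁵d⁴] (size 13), [c¹¹d⁵] (size 13).
Class equation: 1 + 6 + 6 + 13 + 13 + 13 + 13 + 13 = 78 = |G|. So G has 8 conjugacy classes.

Answer: 8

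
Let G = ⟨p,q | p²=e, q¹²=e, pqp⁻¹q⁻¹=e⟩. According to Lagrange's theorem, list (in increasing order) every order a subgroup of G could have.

|G| = 24 = 2³ · 3. By Lagrange's theorem the order of any subgroup divides 24; the divisors of 24 are 1, 2, 3, 4, 6, 8, 12, 24.

Answer: 1, 2, 3, 4, 6, 8, 12, 24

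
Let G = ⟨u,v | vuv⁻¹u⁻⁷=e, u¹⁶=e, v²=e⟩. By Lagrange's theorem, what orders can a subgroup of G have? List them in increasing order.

|G| = 32 = 2⁵. By Lagrange's theorem the order of any subgroup divides 32; the divisors of 32 are 1, 2, 4, 8, 16, 32.

Answer: 1, 2, 4, 8, 16, 32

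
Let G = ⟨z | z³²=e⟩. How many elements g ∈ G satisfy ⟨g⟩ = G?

G is cyclic of order 32. An element generates G iff its order is 32, and a cyclic group of order 32 has exactly φ(32) = 16 such elements.

Answer: 16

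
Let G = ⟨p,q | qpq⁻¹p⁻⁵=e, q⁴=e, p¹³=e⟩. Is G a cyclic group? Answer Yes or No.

Every cyclic group is abelian. But p·q = pq while q·p = p⁵q, so p·q ≠ q·p and G is not abelian. Hence G is not cyclic.

Answer: No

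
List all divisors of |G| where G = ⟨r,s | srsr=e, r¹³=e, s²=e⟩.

|G| = 26 = 2 · 13. By Lagrange's theorem the order of any subgroup divides 26; the divisors of 26 are 1, 2, 13, 26.

Answer: 1, 2, 13, 26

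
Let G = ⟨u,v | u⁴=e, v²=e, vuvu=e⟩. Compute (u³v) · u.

Compute (u³v) · u by multiplying left to right and reducing via the relations at each step:
  (u³v) · u = u²v

Answer: u²v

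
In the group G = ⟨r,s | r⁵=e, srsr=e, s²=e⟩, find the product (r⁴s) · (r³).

Compute (r⁴s) · (r³) by multiplying left to right and reducing via the relations at each step:
  (r⁴s) · r³ = rs

Answer: rs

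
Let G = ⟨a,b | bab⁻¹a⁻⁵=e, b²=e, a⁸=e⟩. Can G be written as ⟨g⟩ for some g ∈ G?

Every cyclic group is abelian. But a·b = ab while b·a = a⁵b, so a·b ≠ b·a and G is not abelian. Hence G is not cyclic.

Answer: No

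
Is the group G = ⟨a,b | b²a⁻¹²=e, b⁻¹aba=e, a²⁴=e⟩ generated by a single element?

Every cyclic group is abelian. But a·b = ab while b·a = a¹¹b⁻¹, so a·b ≠ b·a and G is not abelian. Hence G is not cyclic.

Answer: No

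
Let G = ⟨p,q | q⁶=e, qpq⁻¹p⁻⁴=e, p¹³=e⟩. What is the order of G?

Enumerate words in the generators, reducing via the relations: the distinct elements are
  {e, p, q, pq, p², p³, p⁴, p⁵, p⁶, p⁷, p⁸, p⁹, q², q³, q⁴, q⁵, pq², pq³, pq⁴, pq⁵, p²q, p³q, p¹², p¹¹, p¹⁰, p⁴q, p⁵q, p⁶q, p⁷q, p⁸q, p⁹q, p²q², p²q³, p²q⁴, p²q⁵, p³q², p³q³, p³q⁴, p³q⁵, p¹²q, p¹¹q, p¹⁰q, p⁴q², p⁴q³, p⁴q⁴, p⁴q⁵, p⁵q², p⁵q³, p⁵q⁴, p⁵q⁵, p⁶q², p⁶q³, p⁶q⁴, p⁶q⁵, p⁷q², p⁷q³, p⁷q⁴, p⁷q⁵, p⁸q², p⁸q³, p⁸q⁴, p⁸q⁵, p⁹q², p⁹q³, p⁹q⁴, p⁹q⁵, p¹²q², p¹²q³, p¹²q⁴, p¹²q⁵, p¹¹q², p¹¹q³, p¹¹q⁴, p¹¹q⁵, p¹⁰q², p¹⁰q³, p¹⁰q⁴, p¹⁰q⁵}.
No further products give new elements, so |G| = 78.

Answer: 78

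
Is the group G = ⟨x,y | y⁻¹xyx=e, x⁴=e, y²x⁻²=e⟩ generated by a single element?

Every cyclic group is abelian. But x·y = xy while y·x = xy⁻¹, so x·y ≠ y·x and G is not abelian. Hence G is not cyclic.

Answer: No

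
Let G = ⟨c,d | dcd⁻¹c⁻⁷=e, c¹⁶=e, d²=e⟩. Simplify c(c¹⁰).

Compute c · (c¹⁰) by multiplying left to right and reducing via the relations at each step:
  c · c¹⁰ = c¹¹

Answer: c¹¹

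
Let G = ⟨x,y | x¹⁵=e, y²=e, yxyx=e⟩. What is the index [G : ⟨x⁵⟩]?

First find ord(x⁵) by computing successive powers:
  (x⁵)¹ = x⁵, (x⁵)² = x¹⁰, (x⁵)³ = e.
So |⟨x⁵⟩| = ord(x⁵) = 3. With |G| = 30, by Lagrange [G : ⟨x⁵⟩] = 30/3 = 10.

Answer: 10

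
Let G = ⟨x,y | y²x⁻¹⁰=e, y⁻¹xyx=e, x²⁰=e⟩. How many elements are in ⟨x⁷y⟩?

|⟨x⁷y⟩| equals the order of x⁷y. Compute successive powers until reaching e:
  (x⁷y)¹ = x⁷y, (x⁷y)² = x¹⁰, (x⁷y)³ = x⁷y⁻¹, (x⁷y)⁴ = e.
The smallest positive k with (x⁷y)ᵏ = e is 4, so |⟨x⁷y⟩| = 4.

Answer: 4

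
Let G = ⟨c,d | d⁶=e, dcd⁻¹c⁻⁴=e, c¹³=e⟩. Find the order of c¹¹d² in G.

Compute successive powers until reaching e:
  (c¹¹d²)¹ = c¹¹d², (c¹¹d²)² = c⁵d⁴, (c¹¹d²)³ = e.
The smallest positive k with (c¹¹d²)ᵏ = e is 3.

Answer: 3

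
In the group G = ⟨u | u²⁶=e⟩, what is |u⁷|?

Compute successive powers until reaching e:
  (u⁷)¹ = u⁷, (u⁷)² = u¹⁴, (u⁷)³ = u²¹, (u⁷)⁴ = u², (u⁷)⁵ = u⁹, (u⁷)⁶ = u¹⁶, (u⁷)⁷ = u²³, (u⁷)⁸ = u⁴, (u⁷)⁹ = u¹¹, (u⁷)¹⁰ = u¹⁸, (u⁷)¹¹ = u²⁵, (u⁷)¹² = u⁶, (u⁷)¹³ = u¹³, (u⁷)¹⁴ = u²⁰, (u⁷)¹⁵ = u, (u⁷)¹⁶ = u⁸, (u⁷)¹⁷ = u¹⁵, (u⁷)¹⁸ = u²², (u⁷)¹⁹ = u³, (u⁷)²⁰ = u¹⁰, (u⁷)²¹ = u¹⁷, (u⁷)²² = u²⁴, (u⁷)²³ = u⁵, (u⁷)²⁴ = u¹², (u⁷)²⁵ = u¹⁹, (u⁷)²⁶ = e.
The smallest positive k with (u⁷)ᵏ = e is 26.

Answer: 26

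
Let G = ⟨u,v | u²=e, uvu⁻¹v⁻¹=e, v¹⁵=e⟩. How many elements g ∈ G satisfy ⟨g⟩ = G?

G is cyclic of order 30. An element generates G iff its order is 30, and a cyclic group of order 30 has exactly φ(30) = 8 such elements.

Answer: 8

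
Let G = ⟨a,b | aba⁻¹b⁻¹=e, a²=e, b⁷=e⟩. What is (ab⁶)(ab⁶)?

Compute (ab⁶) · (ab⁶) by multiplying left to right and reducing via the relations at each step:
  (ab⁶) · a = b⁶
  (b⁶) · b⁶ = b⁵

Answer: b⁵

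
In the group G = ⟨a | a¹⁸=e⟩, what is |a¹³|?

Compute successive powers until reaching e:
  (a¹³)¹ = a¹³, (a¹³)² = a⁸, (a¹³)³ = a³, (a¹³)⁴ = a¹⁶, (a¹³)⁵ = a¹¹, (a¹³)⁶ = a⁶, (a¹³)⁷ = a, (a¹³)⁸ = a¹⁴, (a¹³)⁹ = a⁹, (a¹³)¹⁰ = a⁴, (a¹³)¹¹ = a¹⁷, (a¹³)¹² = a¹², (a¹³)¹³ = a⁷, (a¹³)¹⁴ = a², (a¹³)¹⁵ = a¹⁵, (a¹³)¹⁶ = a¹⁰, (a¹³)¹⁷ = a⁵, (a¹³)¹⁸ = e.
The smallest positive k with (a¹³)ᵏ = e is 18.

Answer: 18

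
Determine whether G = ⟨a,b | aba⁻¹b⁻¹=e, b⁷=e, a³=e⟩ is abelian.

Each pair of generators commutes: a·b = ab = b·a. Since the generators pairwise commute, every element of G commutes with every other, so G is abelian.

Answer: Yes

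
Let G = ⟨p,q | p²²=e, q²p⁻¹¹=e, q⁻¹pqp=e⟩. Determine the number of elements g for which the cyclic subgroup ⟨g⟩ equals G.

⟨g⟩ = G would require ord(g) = |G| = 44, but the maximum element order in G is 22 < 44. So G is not cyclic and no single element generates it: the count is 0.

Answer: 0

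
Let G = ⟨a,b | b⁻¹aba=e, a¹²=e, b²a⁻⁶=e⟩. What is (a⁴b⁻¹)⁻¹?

The order of (a⁴b⁻¹) is 4 (smallest k with (a⁴b⁻¹)ᵏ = e), so (a⁴b⁻¹)⁻¹ = (a⁴b⁻¹)³ = a⁴b.
Check: (a⁴b⁻¹) · (a⁴b) → (a⁴b⁻¹) · a⁴ = b⁻¹;   (b⁻¹) · b = e, giving e as required.

Answer: a⁴b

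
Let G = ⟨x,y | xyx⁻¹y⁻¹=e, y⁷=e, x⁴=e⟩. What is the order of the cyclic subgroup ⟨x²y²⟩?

|⟨x²y²⟩| equals the order of x²y². Compute successive powers until reaching e:
  (x²y²)¹ = x²y², (x²y²)² = y⁴, (x²y²)³ = x²y⁶, (x²y²)⁴ = y, (x²y²)⁵ = x²y³, (x²y²)⁶ = y⁵, (x²y²)⁷ = x², (x²y²)⁸ = y², (x²y²)⁹ = x²y⁴, (x²y²)¹⁰ = y⁶, (x²y²)¹¹ = x²y, (x²y²)¹² = y³, (x²y²)¹³ = x²y⁵, (x²y²)¹⁴ = e.
The smallest positive k with (x²y²)ᵏ = e is 14, so |⟨x²y²⟩| = 14.

Answer: 14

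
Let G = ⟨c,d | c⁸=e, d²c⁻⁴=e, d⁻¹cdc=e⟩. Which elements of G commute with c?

⟨c⟩ ⊆ C_G(c) since powers of c commute with c; so |C_G(c)| ≥ |⟨c⟩| = 8.
By orbit–stabilizer, |C_G(c)| = |G| / |conj. class of c| = 16 / 2 = 8.
The 8 elements commuting with c are {e, c, c², c³, c⁴, c⁵, c⁶, c⁷}.

Answer: {e, c, c², c³, c⁴, c⁵, c⁶, c⁷}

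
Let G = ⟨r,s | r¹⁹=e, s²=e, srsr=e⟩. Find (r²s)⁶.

Compute successive powers of (r²s), reducing at each step:
  (r²s)²: (r²s) · r² = s;   s · s = e
  (r²s)³: e · r² = r²;   (r²) · s = r²s
  (r²s)⁴: (r²s) · r² = s;   s · s = e
  (r²s)⁵: e · r² = r²;   (r²) · s = r²s
  (r²s)⁶: (r²s) · r² = s;   s · s = e

Answer: e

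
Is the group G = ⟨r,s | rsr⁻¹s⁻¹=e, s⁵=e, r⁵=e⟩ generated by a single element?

|G| = 25, but the maximum element order in G is 5 < 25. No single element generates all of G, so G is not cyclic.

Answer: No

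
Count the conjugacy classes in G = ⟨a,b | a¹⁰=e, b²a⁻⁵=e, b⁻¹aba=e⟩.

The conjugacy classes (representative and size) are:
  [e] (size 1), [a] (size 2), [a⁸] (size 2), [a⁷] (size 2), [a⁴] (size 2), [a⁵] (size 1), [a⁴b] (size 5), [a²b⁻¹] (size 5).
Class equation: 1 + 2 + 2 + 2 + 2 + 1 + 5 + 5 = 20 = |G|. So G has 8 conjugacy classes.

Answer: 8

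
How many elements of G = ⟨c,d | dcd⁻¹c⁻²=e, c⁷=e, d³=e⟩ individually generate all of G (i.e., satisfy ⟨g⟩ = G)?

⟨g⟩ = G would require ord(g) = |G| = 21, but the maximum element order in G is 7 < 21. So G is not cyclic and no single element generates it: the count is 0.

Answer: 0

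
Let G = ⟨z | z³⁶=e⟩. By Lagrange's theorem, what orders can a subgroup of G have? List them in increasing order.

|G| = 36 = 2² · 3². By Lagrange's theorem the order of any subgroup divides 36; the divisors of 36 are 1, 2, 3, 4, 6, 9, 12, 18, 36.

Answer: 1, 2, 3, 4, 6, 9, 12, 18, 36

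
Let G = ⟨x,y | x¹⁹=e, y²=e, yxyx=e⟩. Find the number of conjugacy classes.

The conjugacy classes (representative and size) are:
  [e] (size 1), [x¹⁸] (size 2), [x²] (size 2), [x¹⁶] (size 2), [x⁴] (size 2), [x¹⁴] (size 2), [x¹³] (size 2), [x¹²] (size 2), [x⁸] (size 2), [x⁹] (size 2), [y] (size 19).
Class equation: 1 + 2 + 2 + 2 + 2 + 2 + 2 + 2 + 2 + 2 + 19 = 38 = |G|. So G has 11 conjugacy classes.

Answer: 11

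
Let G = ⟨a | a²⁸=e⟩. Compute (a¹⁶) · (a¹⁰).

Compute (a¹⁶) · (a¹⁰) by multiplying left to right and reducing via the relations at each step:
  (a¹⁶) · a¹⁰ = a²⁶

Answer: a²⁶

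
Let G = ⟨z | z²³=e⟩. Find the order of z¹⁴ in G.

Compute successive powers until reaching e:
  (z¹⁴)¹ = z¹⁴, (z¹⁴)² = z⁵, (z¹⁴)³ = z¹⁹, (z¹⁴)⁴ = z¹⁰, (z¹⁴)⁵ = z, (z¹⁴)⁶ = z¹⁵, (z¹⁴)⁷ = z⁶, (z¹⁴)⁸ = z²⁰, (z¹⁴)⁹ = z¹¹, (z¹⁴)¹⁰ = z², (z¹⁴)¹¹ = z¹⁶, (z¹⁴)¹² = z⁷, (z¹⁴)¹³ = z²¹, (z¹⁴)¹⁴ = z¹², (z¹⁴)¹⁵ = z³, (z¹⁴)¹⁶ = z¹⁷, (z¹⁴)¹⁷ = z⁸, (z¹⁴)¹⁸ = z²², (z¹⁴)¹⁹ = z¹³, (z¹⁴)²⁰ = z⁴, (z¹⁴)²¹ = z¹⁸, (z¹⁴)²² = z⁹, (z¹⁴)²³ = e.
The smallest positive k with (z¹⁴)ᵏ = e is 23.

Answer: 23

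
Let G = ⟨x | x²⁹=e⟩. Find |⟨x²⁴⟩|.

|⟨x²⁴⟩| equals the order of x²⁴. Compute successive powers until reaching e:
  (x²⁴)¹ = x²⁴, (x²⁴)² = x¹⁹, (x²⁴)³ = x¹⁴, (x²⁴)⁴ = x⁹, (x²⁴)⁵ = x⁴, (x²⁴)⁶ = x²⁸, (x²⁴)⁷ = x²³, (x²⁴)⁸ = x¹⁸, (x²⁴)⁹ = x¹³, (x²⁴)¹⁰ = x⁸, (x²⁴)¹¹ = x³, (x²⁴)¹² = x²⁷, (x²⁴)¹³ = x²², (x²⁴)¹⁴ = x¹⁷, (x²⁴)¹⁵ = x¹², (x²⁴)¹⁶ = x⁷, (x²⁴)¹⁷ = x², (x²⁴)¹⁸ = x²⁶, (x²⁴)¹⁹ = x²¹, (x²⁴)²⁰ = x¹⁶, (x²⁴)²¹ = x¹¹, (x²⁴)²² = x⁶, (x²⁴)²³ = x, (x²⁴)²⁴ = x²⁵, (x²⁴)²⁵ = x²⁰, (x²⁴)²⁶ = x¹⁵, (x²⁴)²⁷ = x¹⁰, (x²⁴)²⁸ = x⁵, (x²⁴)²⁹ = e.
The smallest positive k with (x²⁴)ᵏ = e is 29, so |⟨x²⁴⟩| = 29.

Answer: 29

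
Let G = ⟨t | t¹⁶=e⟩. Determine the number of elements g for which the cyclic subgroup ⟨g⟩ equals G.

G is cyclic of order 16. An element generates G iff its order is 16, and a cyclic group of order 16 has exactly φ(16) = 8 such elements.

Answer: 8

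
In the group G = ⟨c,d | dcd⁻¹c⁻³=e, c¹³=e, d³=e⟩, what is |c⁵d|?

Compute successive powers until reaching e:
  (c⁵d)¹ = c⁵d, (c⁵d)² = c⁷d², (c⁵d)³ = e.
The smallest positive k with (c⁵d)ᵏ = e is 3.

Answer: 3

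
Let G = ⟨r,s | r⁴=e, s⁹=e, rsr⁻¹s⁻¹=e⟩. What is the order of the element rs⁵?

Compute successive powers until reaching e:
  (rs⁵)¹ = rs⁵, (rs⁵)² = r²s, (rs⁵)³ = r³s⁶, (rs⁵)⁴ = s², (rs⁵)⁵ = rs⁷, (rs⁵)⁶ = r²s³, (rs⁵)⁷ = r³s⁸, (rs⁵)⁸ = s⁴, (rs⁵)⁹ = r, (rs⁵)¹⁰ = r²s⁵, (rs⁵)¹¹ = r³s, (rs⁵)¹² = s⁶, (rs⁵)¹³ = rs², (rs⁵)¹⁴ = r²s⁷, (rs⁵)¹⁵ = r³s³, (rs⁵)¹⁶ = s⁸, (rs⁵)¹⁷ = rs⁴, (rs⁵)¹⁸ = r², (rs⁵)¹⁹ = r³s⁵, (rs⁵)²⁰ = s, (rs⁵)²¹ = rs⁶, (rs⁵)²² = r²s², (rs⁵)²³ = r³s⁷, (rs⁵)²⁴ = s³, (rs⁵)²⁵ = rs⁸, (rs⁵)²⁶ = r²s⁴, (rs⁵)²⁷ = r³, (rs⁵)²⁸ = s⁵, (rs⁵)²⁹ = rs, (rs⁵)³⁰ = r²s⁶, (rs⁵)³¹ = r³s², (rs⁵)³² = s⁷, (rs⁵)³³ = rs³, (rs⁵)³⁴ = r²s⁸, (rs⁵)³⁵ = r³s⁴, (rs⁵)³⁶ = e.
The smallest positive k with (rs⁵)ᵏ = e is 36.

Answer: 36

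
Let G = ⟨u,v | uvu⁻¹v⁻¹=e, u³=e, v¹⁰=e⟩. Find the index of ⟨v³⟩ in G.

First find ord(v³) by computing successive powers:
  (v³)¹ = v³, (v³)² = v⁶, (v³)³ = v⁹, (v³)⁴ = v², (v³)⁵ = v⁵, (v³)⁶ = v⁸, (v³)⁷ = v, (v³)⁸ = v⁴, (v³)⁹ = v⁷, (v³)¹⁰ = e.
So |⟨v³⟩| = ord(v³) = 10. With |G| = 30, by Lagrange [G : ⟨v³⟩] = 30/10 = 3.

Answer: 3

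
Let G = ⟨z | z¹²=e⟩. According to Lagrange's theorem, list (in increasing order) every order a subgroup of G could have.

|G| = 12 = 2² · 3. By Lagrange's theorem the order of any subgroup divides 12; the divisors of 12 are 1, 2, 3, 4, 6, 12.

Answer: 1, 2, 3, 4, 6, 12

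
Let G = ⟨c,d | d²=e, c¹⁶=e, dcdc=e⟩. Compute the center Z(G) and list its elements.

An element z ∈ Z(G) iff z commutes with every generator.
For example c⁸ is central: (c⁸)·c = c⁹ = c·(c⁸); (c⁸)·d = c⁸d = d·(c⁸).
Whereas c ∉ Z(G) since c·d = cd ≠ c¹⁵d = d·c.
Checking each of the 32 elements this way gives Z(G) = {e, c⁸}, of order 2.

Answer: {e, c⁸}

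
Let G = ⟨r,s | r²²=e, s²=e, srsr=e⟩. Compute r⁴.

Compute successive powers of r, reducing at each step:
  r²: r · r = r²
  r³: (r²) · r = r³
  r⁴: (r³) · r = r⁴

Answer: r⁴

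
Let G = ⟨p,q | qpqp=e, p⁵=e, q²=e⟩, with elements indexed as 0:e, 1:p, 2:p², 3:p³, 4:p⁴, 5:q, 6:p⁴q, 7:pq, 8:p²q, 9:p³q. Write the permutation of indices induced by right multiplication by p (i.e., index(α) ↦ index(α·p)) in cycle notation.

(0 1 2 3 4)(5 6 9 8 7)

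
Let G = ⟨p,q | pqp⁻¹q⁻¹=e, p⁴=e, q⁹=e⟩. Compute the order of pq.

Compute successive powers until reaching e:
  (pq)¹ = pq, (pq)² = p²q², (pq)³ = p³q³, (pq)⁴ = q⁴, (pq)⁵ = pq⁵, (pq)⁶ = p²q⁶, (pq)⁷ = p³q⁷, (pq)⁸ = q⁸, (pq)⁹ = p, (pq)¹⁰ = p²q, (pq)¹¹ = p³q², (pq)¹² = q³, (pq)¹³ = pq⁴, (pq)¹⁴ = p²q⁵, (pq)¹⁵ = p³q⁶, (pq)¹⁶ = q⁷, (pq)¹⁷ = pq⁸, (pq)¹⁸ = p², (pq)¹⁹ = p³q, (pq)²⁰ = q², (pq)²¹ = pq³, (pq)²² = p²q⁴, (pq)²³ = p³q⁵, (pq)²⁴ = q⁶, (pq)²⁵ = pq⁷, (pq)²⁶ = p²q⁸, (pq)²⁷ = p³, (pq)²⁸ = q, (pq)²⁹ = pq², (pq)³⁰ = p²q³, (pq)³¹ = p³q⁴, (pq)³² = q⁵, (pq)³³ = pq⁶, (pq)³⁴ = p²q⁷, (pq)³⁵ = p³q⁸, (pq)³⁶ = e.
The smallest positive k with (pq)ᵏ = e is 36.

Answer: 36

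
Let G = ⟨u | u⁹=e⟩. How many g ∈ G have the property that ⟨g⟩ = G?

G is cyclic of order 9. An element generates G iff its order is 9, and a cyclic group of order 9 has exactly φ(9) = 6 such elements.

Answer: 6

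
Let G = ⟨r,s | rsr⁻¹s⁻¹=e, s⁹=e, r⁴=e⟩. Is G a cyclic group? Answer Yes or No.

|G| = 36. The element rs has order 36 (its powers give 36 distinct elements), so ⟨rs⟩ = G and G is cyclic.

Answer: Yes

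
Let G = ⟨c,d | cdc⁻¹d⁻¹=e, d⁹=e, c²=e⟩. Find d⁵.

Compute successive powers of d, reducing at each step:
  d²: d · d = d²
  d³: (d²) · d = d³
  d⁴: (d³) · d = d⁴
  d⁵: (d⁴) · d = d⁵

Answer: d⁵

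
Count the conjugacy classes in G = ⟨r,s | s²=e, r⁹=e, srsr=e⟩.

The conjugacy classes (representative and size) are:
  [e] (size 1), [r⁸] (size 2), [r⁷] (size 2), [r⁶] (size 2), [r⁵] (size 2), [r⁴s] (size 9).
Class equation: 1 + 2 + 2 + 2 + 2 + 9 = 18 = |G|. So G has 6 conjugacy classes.

Answer: 6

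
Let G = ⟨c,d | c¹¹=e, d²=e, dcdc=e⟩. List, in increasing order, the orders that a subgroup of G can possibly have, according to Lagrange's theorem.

|G| = 22 = 2 · 11. By Lagrange's theorem the order of any subgroup divides 22; the divisors of 22 are 1, 2, 11, 22.

Answer: 1, 2, 11, 22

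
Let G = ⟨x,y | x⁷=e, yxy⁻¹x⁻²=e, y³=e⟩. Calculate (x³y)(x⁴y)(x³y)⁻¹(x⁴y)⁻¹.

[(x³y), (x⁴y)] = (x³y)·(x⁴y)·(x³y)⁻¹·(x⁴y)⁻¹.
  (x³y) · (x⁴y) = x⁴y²
  (x⁴y²) · (x²y²) = x⁵y
  (x⁵y) · (x⁵y²) = x

Answer: x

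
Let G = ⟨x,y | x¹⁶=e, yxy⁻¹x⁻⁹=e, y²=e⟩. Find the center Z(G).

An element z ∈ Z(G) iff z commutes with every generator.
For example x² is central: (x²)·x = x³ = x·(x²); (x²)·y = x²y = y·(x²).
Whereas x ∉ Z(G) since x·y = xy ≠ x⁹y = y·x.
Checking each of the 32 elements this way gives Z(G) = {e, x², x⁴, x⁶, x⁸, x¹⁰, x¹², x¹⁴}, of order 8.

Answer: {e, x², x⁴, x⁶, x⁸, x¹⁰, x¹², x¹⁴}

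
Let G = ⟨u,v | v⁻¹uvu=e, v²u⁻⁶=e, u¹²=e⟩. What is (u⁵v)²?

Compute successive powers of (u⁵v), reducing at each step:
  (u⁵v)²: (u⁵v) · u⁵ = v;   v · v = u⁶

Answer: u⁶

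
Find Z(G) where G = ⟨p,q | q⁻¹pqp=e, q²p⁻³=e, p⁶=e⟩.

An element z ∈ Z(G) iff z commutes with every generator.
For example p³ is central: (p³)·p = p⁴ = p·(p³); (p³)·q = q⁻¹ = q·(p³).
Whereas p ∉ Z(G) since p·q = pq ≠ p²q⁻¹ = q·p.
Checking each of the 12 elements this way gives Z(G) = {e, p³}, of order 2.

Answer: {e, p³}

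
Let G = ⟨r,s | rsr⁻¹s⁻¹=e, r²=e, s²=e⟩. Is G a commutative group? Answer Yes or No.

Each pair of generators commutes: r·s = rs = s·r. Since the generators pairwise commute, every element of G commutes with every other, so G is abelian.

Answer: Yes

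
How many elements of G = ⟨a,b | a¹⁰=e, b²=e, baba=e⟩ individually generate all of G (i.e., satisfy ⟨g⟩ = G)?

⟨g⟩ = G would require ord(g) = |G| = 20, but the maximum element order in G is 10 < 20. So G is not cyclic and no single element generates it: the count is 0.

Answer: 0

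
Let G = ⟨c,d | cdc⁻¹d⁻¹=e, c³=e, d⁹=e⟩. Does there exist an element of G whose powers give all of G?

|G| = 27, but the maximum element order in G is 9 < 27. No single element generates all of G, so G is not cyclic.

Answer: No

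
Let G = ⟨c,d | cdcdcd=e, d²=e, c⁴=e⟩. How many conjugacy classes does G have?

The conjugacy classes (representative and size) are:
  [e] (size 1), [c³] (size 6), [c²dc²d] (size 3), [cdc³] (size 6), [dc³] (size 8).
Class equation: 1 + 6 + 3 + 6 + 8 = 24 = |G|. So G has 5 conjugacy classes.

Answer: 5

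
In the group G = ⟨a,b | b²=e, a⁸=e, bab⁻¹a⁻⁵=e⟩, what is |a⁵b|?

Compute successive powers until reaching e:
  (a⁵b)¹ = a⁵b, (a⁵b)² = a⁶, (a⁵b)³ = a³b, (a⁵b)⁴ = a⁴, (a⁵b)⁵ = ab, (a⁵b)⁶ = a², (a⁵b)⁷ = a⁷b, (a⁵b)⁸ = e.
The smallest positive k with (a⁵b)ᵏ = e is 8.

Answer: 8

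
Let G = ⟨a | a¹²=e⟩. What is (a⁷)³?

Compute successive powers of (a⁷), reducing at each step:
  (a⁷)²: (a⁷) · a⁷ = a²
  (a⁷)³: (a²) · a⁷ = a⁹

Answer: a⁹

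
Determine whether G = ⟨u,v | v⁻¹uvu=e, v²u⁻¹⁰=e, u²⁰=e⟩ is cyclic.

Every cyclic group is abelian. But u·v = uv while v·u = u⁹v⁻¹, so u·v ≠ v·u and G is not abelian. Hence G is not cyclic.

Answer: No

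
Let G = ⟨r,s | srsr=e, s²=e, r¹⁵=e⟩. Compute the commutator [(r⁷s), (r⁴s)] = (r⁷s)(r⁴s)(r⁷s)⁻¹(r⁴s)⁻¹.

[(r⁷s), (r⁴s)] = (r⁷s)·(r⁴s)·(r⁷s)⁻¹·(r⁴s)⁻¹.
  (r⁷s) · (r⁴s) = r³
  (r³) · (r⁷s) = r¹⁰s
  (r¹⁰s) · (r⁴s) = r⁶

Answer: r⁶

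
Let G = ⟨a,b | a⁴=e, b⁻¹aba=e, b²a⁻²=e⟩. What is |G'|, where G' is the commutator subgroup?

G' = [G, G] is generated by all commutators. The generator-pair commutators are: [a, b] = a².
The subgroup they normally generate is {e, a²}, of order 2.
Check: |G/G'| = 8/2 = 4 is the order of the abelianisation.

Answer: 2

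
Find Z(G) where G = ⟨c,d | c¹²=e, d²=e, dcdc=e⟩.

An element z ∈ Z(G) iff z commutes with every generator.
For example c⁶ is central: (c⁶)·c = c⁷ = c·(c⁶); (c⁶)·d = c⁶d = d·(c⁶).
Whereas c ∉ Z(G) since c·d = cd ≠ c¹¹d = d·c.
Checking each of the 24 elements this way gives Z(G) = {e, c⁶}, of order 2.

Answer: {e, c⁶}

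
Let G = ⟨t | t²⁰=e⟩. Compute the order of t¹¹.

Compute successive powers until reaching e:
  (t¹¹)¹ = t¹¹, (t¹¹)² = t², (t¹¹)³ = t¹³, (t¹¹)⁴ = t⁴, (t¹¹)⁵ = t¹⁵, (t¹¹)⁶ = t⁶, (t¹¹)⁷ = t¹⁷, (t¹¹)⁸ = t⁸, (t¹¹)⁹ = t¹⁹, (t¹¹)¹⁰ = t¹⁰, (t¹¹)¹¹ = t, (t¹¹)¹² = t¹², (t¹¹)¹³ = t³, (t¹¹)¹⁴ = t¹⁴, (t¹¹)¹⁵ = t⁵, (t¹¹)¹⁶ = t¹⁶, (t¹¹)¹⁷ = t⁷, (t¹¹)¹⁸ = t¹⁸, (t¹¹)¹⁹ = t⁹, (t¹¹)²⁰ = e.
The smallest positive k with (t¹¹)ᵏ = e is 20.

Answer: 20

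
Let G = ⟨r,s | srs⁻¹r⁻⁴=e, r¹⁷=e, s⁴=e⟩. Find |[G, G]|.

G' = [G, G] is generated by all commutators. The generator-pair commutators are: [r, s] = r¹⁴.
The subgroup they normally generate is {e, r, r², r³, r⁴, r⁵, r⁶, r⁷, r⁸, r⁹, r¹⁰, r¹¹, r¹², r¹³, r¹⁴, r¹⁵, r¹⁶}, of order 17.
Check: |G/G'| = 68/17 = 4 is the order of the abelianisation.

Answer: 17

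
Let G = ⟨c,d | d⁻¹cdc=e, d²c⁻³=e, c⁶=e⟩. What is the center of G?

An element z ∈ Z(G) iff z commutes with every generator.
For example c³ is central: (c³)·c = c⁴ = c·(c³); (c³)·d = d⁻¹ = d·(c³).
Whereas c ∉ Z(G) since c·d = cd ≠ c²d⁻¹ = d·c.
Checking each of the 12 elements this way gives Z(G) = {e, c³}, of order 2.

Answer: {e, c³}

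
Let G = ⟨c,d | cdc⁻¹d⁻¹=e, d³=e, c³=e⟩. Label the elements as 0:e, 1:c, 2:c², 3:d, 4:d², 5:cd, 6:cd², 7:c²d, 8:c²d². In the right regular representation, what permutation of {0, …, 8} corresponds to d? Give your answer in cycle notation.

(0 3 4)(1 5 6)(2 7 8)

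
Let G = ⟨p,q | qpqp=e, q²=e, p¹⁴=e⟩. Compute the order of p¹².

Compute successive powers until reaching e:
  (p¹²)¹ = p¹², (p¹²)² = p¹⁰, (p¹²)³ = p⁸, (p¹²)⁴ = p⁶, (p¹²)⁵ = p⁴, (p¹²)⁶ = p², (p¹²)⁷ = e.
The smallest positive k with (p¹²)ᵏ = e is 7.

Answer: 7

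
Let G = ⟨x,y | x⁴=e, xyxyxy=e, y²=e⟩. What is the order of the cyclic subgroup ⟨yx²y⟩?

|⟨yx²y⟩| equals the order of yx²y. Compute successive powers until reaching e:
  (yx²y)¹ = yx²y, (yx²y)² = e.
The smallest positive k with (yx²y)ᵏ = e is 2, so |⟨yx²y⟩| = 2.

Answer: 2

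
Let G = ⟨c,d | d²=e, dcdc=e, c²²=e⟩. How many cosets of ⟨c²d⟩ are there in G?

First find ord(c²d) by computing successive powers:
  (c²d)¹ = c²d, (c²d)² = e.
So |⟨c²d⟩| = ord(c²d) = 2. With |G| = 44, by Lagrange [G : ⟨c²d⟩] = 44/2 = 22.

Answer: 22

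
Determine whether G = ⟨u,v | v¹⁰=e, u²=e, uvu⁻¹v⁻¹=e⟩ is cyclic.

|G| = 20, but the maximum element order in G is 10 < 20. No single element generates all of G, so G is not cyclic.

Answer: No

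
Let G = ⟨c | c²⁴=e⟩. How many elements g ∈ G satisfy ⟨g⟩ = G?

G is cyclic of order 24. An element generates G iff its order is 24, and a cyclic group of order 24 has exactly φ(24) = 8 such elements.

Answer: 8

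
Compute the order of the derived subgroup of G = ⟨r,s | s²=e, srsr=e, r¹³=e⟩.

G' = [G, G] is generated by all commutators. The generator-pair commutators are: [r, s] = r².
The subgroup they normally generate is {e, r, r², r³, r⁴, r⁵, r⁶, r⁷, r⁸, r⁹, r¹⁰, r¹¹, r¹²}, of order 13.
Check: |G/G'| = 26/13 = 2 is the order of the abelianisation.

Answer: 13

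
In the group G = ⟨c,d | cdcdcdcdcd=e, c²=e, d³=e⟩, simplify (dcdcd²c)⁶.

Compute successive powers of (dcdcd²c), reducing at each step:
  (dcdcd²c)²: (dcdcd²c) · d = dcdcd²cd;   (dcdcd²cd) · c = cd²cdcd²cd²;   (cd²cdcd²cd²) · d = cd²cdcd²c;   (cd²cdcd²c) · c = cd²cdcd²;   (cd²cdcd²) · d² = cd²cdcd;   (cd²cdcd) · c = cdcd²cd²
  (dcdcd²c)³: (cdcd²cd²) · d = cdcd²c;   (cdcd²c) · c = cdcd²;   (cdcd²) · d = cdc;   (cdc) · c = cd;   (cd) · d² = c;   c · c = e
  (dcdcd²c)⁴: e · d = d;   d · c = dc;   (dc) · d = dcd;   (dcd) · c = dcdc;   (dcdc) · d² = dcdcd²;   (dcdcd²) · c = dcdcd²c
  (dcdcd²c)⁵: (dcdcd²c) · d = dcdcd²cd;   (dcdcd²cd) · c = cd²cdcd²cd²;   (cd²cdcd²cd²) · d = cd²cdcd²c;   (cd²cdcd²c) · c = cd²cdcd²;   (cd²cdcd²) · d² = cd²cdcd;   (cd²cdcd) · c = cdcd²cd²
  (dcdcd²c)⁶: (cdcd²cd²) · d = cdcd²c;   (cdcd²c) · c = cdcd²;   (cdcd²) · d = cdc;   (cdc) · c = cd;   (cd) · d² = c;   c · c = e

Answer: e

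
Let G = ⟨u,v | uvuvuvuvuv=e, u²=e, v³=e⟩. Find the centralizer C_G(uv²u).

⟨uv²u⟩ ⊆ C_G(uv²u) since powers of uv²u commute with uv²u; so |C_G(uv²u)| ≥ |⟨uv²u⟩| = 3.
By orbit–stabilizer, |C_G(uv²u)| = |G| / |conj. class of uv²u| = 60 / 20 = 3.
The 3 elements commuting with uv²u are {e, uvu, uv²u}.

Answer: {e, uvu, uv²u}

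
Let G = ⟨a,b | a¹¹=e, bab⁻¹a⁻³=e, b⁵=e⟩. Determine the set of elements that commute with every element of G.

An element z ∈ Z(G) iff z commutes with every generator.
For example e is central: e·a = a = a·e; e·b = b = b·e.
Whereas a ∉ Z(G) since a·b = ab ≠ a³b = b·a.
Checking each of the 55 elements this way gives Z(G) = {e}, of order 1.

Answer: {e}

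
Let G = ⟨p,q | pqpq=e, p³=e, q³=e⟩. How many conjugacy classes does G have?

The conjugacy classes (representative and size) are:
  [e] (size 1), [qp²] (size 4), [q²p] (size 4), [p²q²] (size 3).
Class equation: 1 + 4 + 4 + 3 = 12 = |G|. So G has 4 conjugacy classes.

Answer: 4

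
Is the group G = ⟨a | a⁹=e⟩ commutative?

G has a single generator, so G is cyclic and hence abelian.

Answer: Yes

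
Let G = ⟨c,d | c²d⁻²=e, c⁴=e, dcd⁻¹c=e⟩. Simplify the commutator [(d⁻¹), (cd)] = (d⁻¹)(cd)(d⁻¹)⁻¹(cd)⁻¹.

[(d⁻¹), (cd)] = (d⁻¹)·(cd)·(d⁻¹)⁻¹·(cd)⁻¹.
  (d⁻¹) · (cd) = c³
  (c³) · d = cd⁻¹
  (cd⁻¹) · (cd⁻¹) = c²

Answer: c²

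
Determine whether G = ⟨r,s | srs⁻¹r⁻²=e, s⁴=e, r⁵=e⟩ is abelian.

r·s = rs but s·r = r²s, so r·s ≠ s·r and G is not abelian.

Answer: No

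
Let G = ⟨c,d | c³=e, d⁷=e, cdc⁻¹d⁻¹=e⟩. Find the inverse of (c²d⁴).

The order of (c²d⁴) is 21 (smallest k with (c²d⁴)ᵏ = e), so (c²d⁴)⁻¹ = (c²d⁴)²⁰ = cd³.
Check: (c²d⁴) · (cd³) → (c²d⁴) · c = d⁴;   (d⁴) · d³ = e, giving e as required.

Answer: cd³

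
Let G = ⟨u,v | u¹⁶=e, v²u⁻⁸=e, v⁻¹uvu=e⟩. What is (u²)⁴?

Compute successive powers of (u²), reducing at each step:
  (u²)²: (u²) · u² = u⁴
  (u²)³: (u⁴) · u² = u⁶
  (u²)⁴: (u⁶) · u² = u⁸

Answer: u⁸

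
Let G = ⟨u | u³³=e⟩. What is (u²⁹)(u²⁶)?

Compute (u²⁹) · (u²⁶) by multiplying left to right and reducing via the relations at each step:
  (u²⁹) · u²⁶ = u²²

Answer: u²²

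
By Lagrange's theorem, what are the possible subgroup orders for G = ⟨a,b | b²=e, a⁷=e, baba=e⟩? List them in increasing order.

|G| = 14 = 2 · 7. By Lagrange's theorem the order of any subgroup divides 14; the divisors of 14 are 1, 2, 7, 14.

Answer: 1, 2, 7, 14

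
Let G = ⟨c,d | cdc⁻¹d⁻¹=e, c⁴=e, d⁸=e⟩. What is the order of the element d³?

Compute successive powers until reaching e:
  (d³)¹ = d³, (d³)² = d⁶, (d³)³ = d, (d³)⁴ = d⁴, (d³)⁵ = d⁷, (d³)⁶ = d², (d³)⁷ = d⁵, (d³)⁸ = e.
The smallest positive k with (d³)ᵏ = e is 8.

Answer: 8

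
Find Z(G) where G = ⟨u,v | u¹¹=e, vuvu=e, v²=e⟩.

An element z ∈ Z(G) iff z commutes with every generator.
For example e is central: e·u = u = u·e; e·v = v = v·e.
Whereas u ∉ Z(G) since u·v = uv ≠ u¹⁰v = v·u.
Checking each of the 22 elements this way gives Z(G) = {e}, of order 1.

Answer: {e}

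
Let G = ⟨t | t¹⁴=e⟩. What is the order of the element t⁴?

Compute successive powers until reaching e:
  (t⁴)¹ = t⁴, (t⁴)² = t⁸, (t⁴)³ = t¹², (t⁴)⁴ = t², (t⁴)⁵ = t⁶, (t⁴)⁶ = t¹⁰, (t⁴)⁷ = e.
The smallest positive k with (t⁴)ᵏ = e is 7.

Answer: 7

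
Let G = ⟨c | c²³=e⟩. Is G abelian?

G has a single generator, so G is cyclic and hence abelian.

Answer: Yes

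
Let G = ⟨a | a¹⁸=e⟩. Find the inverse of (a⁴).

The order of (a⁴) is 9 (smallest k with (a⁴)ᵏ = e), so (a⁴)⁻¹ = (a⁴)⁸ = a¹⁴.
Check: (a⁴) · (a¹⁴) → (a⁴) · a¹⁴ = e, giving e as required.

Answer: a¹⁴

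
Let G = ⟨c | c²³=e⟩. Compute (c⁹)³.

Compute successive powers of (c⁹), reducing at each step:
  (c⁹)²: (c⁹) · c⁹ = c¹⁸
  (c⁹)³: (c¹⁸) · c⁹ = c⁴

Answer: c⁴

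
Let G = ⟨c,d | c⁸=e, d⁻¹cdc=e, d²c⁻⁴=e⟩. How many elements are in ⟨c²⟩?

|⟨c²⟩| equals the order of c². Compute successive powers until reaching e:
  (c²)¹ = c², (c²)² = c⁴, (c²)³ = c⁶, (c²)⁴ = e.
The smallest positive k with (c²)ᵏ = e is 4, so |⟨c²⟩| = 4.

Answer: 4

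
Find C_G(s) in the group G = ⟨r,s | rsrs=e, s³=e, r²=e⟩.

⟨s⟩ ⊆ C_G(s) since powers of s commute with s; so |C_G(s)| ≥ |⟨s⟩| = 3.
By orbit–stabilizer, |C_G(s)| = |G| / |conj. class of s| = 6 / 2 = 3.
The 3 elements commuting with s are {e, s, s²}.

Answer: {e, s, s²}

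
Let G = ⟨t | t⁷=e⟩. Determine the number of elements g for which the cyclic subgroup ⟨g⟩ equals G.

G is cyclic of order 7. An element generates G iff its order is 7, and a cyclic group of order 7 has exactly φ(7) = 6 such elements.

Answer: 6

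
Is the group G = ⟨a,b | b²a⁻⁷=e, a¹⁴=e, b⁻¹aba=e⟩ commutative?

a·b = ab but b·a = a⁶b⁻¹, so a·b ≠ b·a and G is not abelian.

Answer: No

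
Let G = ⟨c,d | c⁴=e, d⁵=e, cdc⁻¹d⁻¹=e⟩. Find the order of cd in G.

Compute successive powers until reaching e:
  (cd)¹ = cd, (cd)² = c²d², (cd)³ = c³d³, (cd)⁴ = d⁴, (cd)⁵ = c, (cd)⁶ = c²d, (cd)⁷ = c³d², (cd)⁸ = d³, (cd)⁹ = cd⁴, (cd)¹⁰ = c², (cd)¹¹ = c³d, (cd)¹² = d², (cd)¹³ = cd³, (cd)¹⁴ = c²d⁴, (cd)¹⁵ = c³, (cd)¹⁶ = d, (cd)¹⁷ = cd², (cd)¹⁸ = c²d³, (cd)¹⁹ = c³d⁴, (cd)²⁰ = e.
The smallest positive k with (cd)ᵏ = e is 20.

Answer: 20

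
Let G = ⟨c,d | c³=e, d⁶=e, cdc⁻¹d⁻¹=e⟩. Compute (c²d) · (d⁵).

Compute (c²d) · (d⁵) by multiplying left to right and reducing via the relations at each step:
  (c²d) · d⁵ = c²

Answer: c²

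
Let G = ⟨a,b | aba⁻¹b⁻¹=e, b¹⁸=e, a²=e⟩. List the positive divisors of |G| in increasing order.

|G| = 36 = 2² · 3². By Lagrange's theorem the order of any subgroup divides 36; the divisors of 36 are 1, 2, 3, 4, 6, 9, 12, 18, 36.

Answer: 1, 2, 3, 4, 6, 9, 12, 18, 36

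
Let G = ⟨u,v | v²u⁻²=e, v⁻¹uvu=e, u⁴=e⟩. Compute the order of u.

Compute successive powers until reaching e:
  u¹ = u, u² = u², u³ = u³, u⁴ = e.
The smallest positive k with uᵏ = e is 4.

Answer: 4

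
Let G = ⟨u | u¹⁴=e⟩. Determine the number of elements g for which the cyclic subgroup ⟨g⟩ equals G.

G is cyclic of order 14. An element generates G iff its order is 14, and a cyclic group of order 14 has exactly φ(14) = 6 such elements.

Answer: 6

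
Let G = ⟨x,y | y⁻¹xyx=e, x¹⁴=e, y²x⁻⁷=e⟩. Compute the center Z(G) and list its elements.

An element z ∈ Z(G) iff z commutes with every generator.
For example x⁷ is central: (x⁷)·x = x⁸ = x·(x⁷); (x⁷)·y = y⁻¹ = y·(x⁷).
Whereas x ∉ Z(G) since x·y = xy ≠ x⁶y⁻¹ = y·x.
Checking each of the 28 elements this way gives Z(G) = {e, x⁷}, of order 2.

Answer: {e, x⁷}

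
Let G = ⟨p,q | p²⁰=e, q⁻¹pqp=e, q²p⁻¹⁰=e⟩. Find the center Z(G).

An element z ∈ Z(G) iff z commutes with every generator.
For example p¹⁰ is central: (p¹⁰)·p = p¹¹ = p·(p¹⁰); (p¹⁰)·q = q⁻¹ = q·(p¹⁰).
Whereas p ∉ Z(G) since p·q = pq ≠ p⁹q⁻¹ = q·p.
Checking each of the 40 elements this way gives Z(G) = {e, p¹⁰}, of order 2.

Answer: {e, p¹⁰}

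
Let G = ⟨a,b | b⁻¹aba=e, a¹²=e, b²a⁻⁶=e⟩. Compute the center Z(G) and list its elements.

An element z ∈ Z(G) iff z commutes with every generator.
For example a⁶ is central: (a⁶)·a = a⁷ = a·(a⁶); (a⁶)·b = b⁻¹ = b·(a⁶).
Whereas a ∉ Z(G) since a·b = ab ≠ a⁵b⁻¹ = b·a.
Checking each of the 24 elements this way gives Z(G) = {e, a⁶}, of order 2.

Answer: {e, a⁶}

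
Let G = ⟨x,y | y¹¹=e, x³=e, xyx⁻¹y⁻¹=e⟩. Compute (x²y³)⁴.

Compute successive powers of (x²y³), reducing at each step:
  (x²y³)²: (x²y³) · x² = xy³;   (xy³) · y³ = xy⁶
  (x²y³)³: (xy⁶) · x² = y⁶;   (y⁶) · y³ = y⁹
  (x²y³)⁴: (y⁹) · x² = x²y⁹;   (x²y⁹) · y³ = x²y

Answer: x²y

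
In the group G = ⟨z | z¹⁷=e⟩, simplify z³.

Compute successive powers of z, reducing at each step:
  z²: z · z = z²
  z³: (z²) · z = z³

Answer: z³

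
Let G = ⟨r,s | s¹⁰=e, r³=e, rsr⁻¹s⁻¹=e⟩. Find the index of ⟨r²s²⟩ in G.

First find ord(r²s²) by computing successive powers:
  (r²s²)¹ = r²s², (r²s²)² = rs⁴, (r²s²)³ = s⁶, (r²s²)⁴ = r²s⁸, (r²s²)⁵ = r, (r²s²)⁶ = s², (r²s²)⁷ = r²s⁴, (r²s²)⁸ = rs⁶, (r²s²)⁹ = s⁸, (r²s²)¹⁰ = r², (r²s²)¹¹ = rs², (r²s²)¹² = s⁴, (r²s²)¹³ = r²s⁶, (r²s²)¹⁴ = rs⁸, (r²s²)¹⁵ = e.
So |⟨r²s²⟩| = ord(r²s²) = 15. With |G| = 30, by Lagrange [G : ⟨r²s²⟩] = 30/15 = 2.

Answer: 2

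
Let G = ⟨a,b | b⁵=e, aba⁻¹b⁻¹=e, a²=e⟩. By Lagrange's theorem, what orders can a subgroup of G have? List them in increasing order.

|G| = 10 = 2 · 5. By Lagrange's theorem the order of any subgroup divides 10; the divisors of 10 are 1, 2, 5, 10.

Answer: 1, 2, 5, 10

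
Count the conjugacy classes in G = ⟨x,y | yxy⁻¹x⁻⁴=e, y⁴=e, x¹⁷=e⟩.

The conjugacy classes (representative and size) are:
  [e] (size 1), [x⁴] (size 4), [x²] (size 4), [x⁵] (size 4), [x¹¹] (size 4), [x⁷y] (size 17), [x³y²] (size 17), [x⁹y³] (size 17).
Class equation: 1 + 4 + 4 + 4 + 4 + 17 + 17 + 17 = 68 = |G|. So G has 8 conjugacy classes.

Answer: 8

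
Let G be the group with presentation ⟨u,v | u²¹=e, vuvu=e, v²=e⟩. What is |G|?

Enumerate words in the generators, reducing via the relations: the distinct elements are
  {e, u, v, uv, u², u³, u⁴, u⁵, u⁶, u⁷, u⁸, u⁹, u²v, u²⁰, u³v, u¹², u¹³, u¹¹, u¹⁰, u¹⁴, u¹⁵, u¹⁶, u¹⁷, u¹⁸, u¹⁹, u⁴v, u⁵v, u⁶v, u⁷v, u⁸v, u⁹v, u²⁰v, u¹²v, u¹³v, u¹¹v, u¹⁰v, u¹⁴v, u¹⁵v, u¹⁶v, u¹⁷v, u¹⁸v, u¹⁹v}.
No further products give new elements, so |G| = 42.

Answer: 42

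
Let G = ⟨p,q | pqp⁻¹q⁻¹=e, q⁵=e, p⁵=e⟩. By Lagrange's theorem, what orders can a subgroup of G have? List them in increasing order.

|G| = 25 = 5². By Lagrange's theorem the order of any subgroup divides 25; the divisors of 25 are 1, 5, 25.

Answer: 1, 5, 25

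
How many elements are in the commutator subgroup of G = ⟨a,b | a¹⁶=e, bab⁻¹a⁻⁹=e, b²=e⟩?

G' = [G, G] is generated by all commutators. The generator-pair commutators are: [a, b] = a⁸.
The subgroup they normally generate is {e, a⁸}, of order 2.
Check: |G/G'| = 32/2 = 16 is the order of the abelianisation.

Answer: 2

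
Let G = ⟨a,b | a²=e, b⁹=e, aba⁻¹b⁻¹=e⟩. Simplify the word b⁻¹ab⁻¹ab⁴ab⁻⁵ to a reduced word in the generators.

Multiply left to right, reducing at each step:
  (b⁸) · a = ab⁸
  (ab⁸) · b⁻¹ = ab⁷
  (ab⁷) · a = b⁷
  (b⁷) · b⁴ = b²
  (b²) · a = ab²
  (ab²) · b⁻⁵ = ab⁶

Answer: ab⁶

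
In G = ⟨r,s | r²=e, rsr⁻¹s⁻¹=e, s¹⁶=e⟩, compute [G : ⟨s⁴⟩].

First find ord(s⁴) by computing successive powers:
  (s⁴)¹ = s⁴, (s⁴)² = s⁸, (s⁴)³ = s¹², (s⁴)⁴ = e.
So |⟨s⁴⟩| = ord(s⁴) = 4. With |G| = 32, by Lagrange [G : ⟨s⁴⟩] = 32/4 = 8.

Answer: 8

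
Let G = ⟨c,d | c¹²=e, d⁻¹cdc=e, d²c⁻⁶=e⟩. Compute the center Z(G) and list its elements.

An element z ∈ Z(G) iff z commutes with every generator.
For example c⁶ is central: (c⁶)·c = c⁷ = c·(c⁶); (c⁶)·d = d⁻¹ = d·(c⁶).
Whereas c ∉ Z(G) since c·d = cd ≠ c⁵d⁻¹ = d·c.
Checking each of the 24 elements this way gives Z(G) = {e, c⁶}, of order 2.

Answer: {e, c⁶}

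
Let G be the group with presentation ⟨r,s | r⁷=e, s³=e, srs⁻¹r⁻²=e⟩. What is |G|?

Enumerate words in the generators, reducing via the relations: the distinct elements are
  {e, r, s, rs, r², r³, r⁴, r⁵, r⁶, s², rs², r²s, r³s, r⁴s, r⁵s, r⁶s, r²s², r³s², r⁴s², r⁵s², r⁶s²}.
No further products give new elements, so |G| = 21.

Answer: 21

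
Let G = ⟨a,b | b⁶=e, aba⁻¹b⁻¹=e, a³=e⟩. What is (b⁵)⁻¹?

The order of (b⁵) is 6 (smallest k with (b⁵)ᵏ = e), so (b⁵)⁻¹ = (b⁵)⁵ = b.
Check: (b⁵) · b → (b⁵) · b = e, giving e as required.

Answer: b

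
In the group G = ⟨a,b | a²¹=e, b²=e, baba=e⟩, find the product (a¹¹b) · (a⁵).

Compute (a¹¹b) · (a⁵) by multiplying left to right and reducing via the relations at each step:
  (a¹¹b) · a⁵ = a⁶b

Answer: a⁶b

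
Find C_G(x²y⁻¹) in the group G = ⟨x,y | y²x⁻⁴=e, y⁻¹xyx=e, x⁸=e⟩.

⟨x²y⁻¹⟩ ⊆ C_G(x²y⁻¹) since powers of x²y⁻¹ commute with x²y⁻¹; so |C_G(x²y⁻¹)| ≥ |⟨x²y⁻¹⟩| = 4.
By orbit–stabilizer, |C_G(x²y⁻¹)| = |G| / |conj. class of x²y⁻¹| = 16 / 4 = 4.
The 4 elements commuting with x²y⁻¹ are {e, x⁴, x²y, x²y⁻¹}.

Answer: {e, x⁴, x²y, x²y⁻¹}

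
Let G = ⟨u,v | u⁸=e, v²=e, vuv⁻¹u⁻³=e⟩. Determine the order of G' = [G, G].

G' = [G, G] is generated by all commutators. The generator-pair commutators are: [u, v] = u⁶.
The subgroup they normally generate is {e, u², u⁴, u⁶}, of order 4.
Check: |G/G'| = 16/4 = 4 is the order of the abelianisation.

Answer: 4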